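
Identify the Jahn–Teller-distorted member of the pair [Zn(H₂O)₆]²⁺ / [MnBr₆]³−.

[Zn(H₂O)₆]²⁺: Ligand charges: water is neutral. With an overall charge of +2 the zinc centre must be in the +2 oxidation state. Zinc is a group-12 element; Zn(II) is therefore d¹⁰. The d¹⁰ configuration leaves the e_g set evenly filled (or empty) — no strong Jahn–Teller driving force.
[MnBr₆]³−: Ligand charges: each bromide is −1. With an overall charge of −3 the manganese centre must be in the +3 oxidation state. Mn sits in group 7, so the d-electron count is 7 − 3 = 4. Bromide is a weak-field ligand for a first-row metal, so the complex is high-spin. The t₂g³e_g¹ (high-spin) configuration has an unevenly filled e_g set; the Jahn–Teller theorem predicts a tetragonal distortion (typically axial elongation) to lift the degeneracy.

[MnBr₆]³−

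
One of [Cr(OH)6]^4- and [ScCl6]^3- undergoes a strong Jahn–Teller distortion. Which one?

[Cr(OH)6]^4-: Ligand charges: each hydroxide is −1. With an overall charge of −4 the chromium centre must be in the +2 oxidation state. Cr sits in group 6, so the d-electron count is 6 − 2 = 4. Hydroxide is a weak-field ligand for a first-row metal, so the complex is high-spin. The t₂g³e_g¹ (high-spin) configuration has an unevenly filled e_g set; the Jahn–Teller theorem predicts a tetragonal distortion (typically axial elongation) to lift the degeneracy.
[ScCl6]^3-: Summing ligand charges against the −3 overall charge gives an oxidation state of +3 for scandium. Sc sits in group 3, so the d-electron count is 3 − 3 = 0. The d⁰ configuration leaves the e_g set evenly filled (or empty) — no strong Jahn–Teller driving force.

[Cr(OH)6]^4-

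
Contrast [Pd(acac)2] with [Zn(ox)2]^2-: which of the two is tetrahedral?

[Zn(ox)2]^2-

For [Pd(acac)2]: Summing ligand charges against the 0 overall charge gives an oxidation state of +2 for palladium. Pd sits in group 10, so the d-electron count is 10 − 2 = 8. A 4d d⁸ ion has a large crystal-field splitting; square planar leaves the high-energy d_{x²−y²} orbital empty and maximises CFSE. → square planar.
For [Zn(ox)2]^2-: Each oxalate is −2; balancing the −2 overall charge requires Zn(II). Zinc is a group-12 element; Zn(II) is therefore d¹⁰. A d¹⁰ ion has no crystal-field stabilisation preference between square planar and tetrahedral, so four ligands adopt the sterically favoured tetrahedral geometry. → tetrahedral.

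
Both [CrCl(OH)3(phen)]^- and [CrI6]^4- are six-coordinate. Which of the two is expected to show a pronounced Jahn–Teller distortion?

[CrI6]^4-

[CrCl(OH)3(phen)]^-: Ligand charges: each chloride is −1; each hydroxide is −1; 1,10-phenanthroline is neutral. With an overall charge of −1 the chromium centre must be in the +3 oxidation state. Group 6 minus oxidation state 3 gives a d³ configuration. The d³ configuration leaves the e_g set evenly filled (or empty) — no strong Jahn–Teller driving force.
[CrI6]^4-: Ligand charges: each iodide is −1. With an overall charge of −4 the chromium centre must be in the +2 oxidation state. Chromium is a group-6 element; Cr(II) is therefore d⁴. Iodide is a weak-field ligand for a first-row metal, so the complex is high-spin. The t₂g³e_g¹ (high-spin) configuration has an unevenly filled e_g set; the Jahn–Teller theorem predicts a tetragonal distortion (typically axial elongation) to lift the degeneracy.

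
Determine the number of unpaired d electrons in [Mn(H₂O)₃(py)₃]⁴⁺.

Ligand charges: water is neutral; pyridine is neutral. With an overall charge of +4 the manganese centre must be in the +4 oxidation state.
Group 7 minus oxidation state 4 gives a d³ configuration.
In an octahedral field the d³ configuration is t₂g³e_g⁰ (only one arrangement possible), giving 3 unpaired electrons.

3 unpaired electrons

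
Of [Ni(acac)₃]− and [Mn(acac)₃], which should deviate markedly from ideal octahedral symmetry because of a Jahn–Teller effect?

[Ni(acac)₃]−: Each acetylacetonate is −1; balancing the −1 overall charge requires Ni(II). Group 10 minus oxidation state 2 gives a d⁸ configuration. The d⁸ configuration leaves the e_g set evenly filled (or empty) — no strong Jahn–Teller driving force.
[Mn(acac)₃]: Each acetylacetonate is −1; balancing the 0 overall charge requires Mn(III). Group 7 minus oxidation state 3 gives a d⁴ configuration. Acetylacetonate is a weak-field ligand for a first-row metal, so the complex is high-spin. The t₂g³e_g¹ (high-spin) configuration has an unevenly filled e_g set; the Jahn–Teller theorem predicts a tetragonal distortion (typically axial elongation) to lift the degeneracy.

[Mn(acac)₃]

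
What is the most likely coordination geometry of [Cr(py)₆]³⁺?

Ligand charges: pyridine is neutral. With an overall charge of +3 the chromium centre must be in the +3 oxidation state.
Group 6 minus oxidation state 3 gives a d³ configuration.
Coordination number: 6.
Six donors around a single metal centre give an octahedral coordination sphere.

octahedral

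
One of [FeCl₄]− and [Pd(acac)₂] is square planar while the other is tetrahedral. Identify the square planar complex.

[Pd(acac)₂]

For [FeCl₄]−: Ligand charges: each chloride is −1. With an overall charge of −1 the iron centre must be in the +3 oxidation state. Group 8 minus oxidation state 3 gives a d⁵ configuration. A high-spin d⁵ ion has zero CFSE in either geometry, so four ligands adopt the sterically favoured tetrahedral geometry. → tetrahedral.
For [Pd(acac)₂]: Each acetylacetonate is −1; balancing the 0 overall charge requires Pd(II). Palladium is a group-10 element; Pd(II) is therefore d⁸. A 4d d⁸ ion has a large crystal-field splitting; square planar leaves the high-energy d_{x²−y²} orbital empty and maximises CFSE. → square planar.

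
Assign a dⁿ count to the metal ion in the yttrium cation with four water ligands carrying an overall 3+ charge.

d0

Water is neutral; balancing the +3 overall charge requires Y(III).
Y sits in group 3, so the d-electron count is 3 − 3 = 0.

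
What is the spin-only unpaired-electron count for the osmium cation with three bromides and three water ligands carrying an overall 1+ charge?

Summing ligand charges against the +1 overall charge gives an oxidation state of +4 for osmium.
Osmium is a group-8 element; Os(IV) is therefore d⁴.
The spin state decides the count: a 5d ion has a large Δₒ and is invariably low-spin.
An octahedral low-spin d⁴ ion is t₂g⁴e_g⁰, giving 2 unpaired electrons.

2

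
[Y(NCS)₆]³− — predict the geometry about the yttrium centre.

octahedral

Ligand charges: each isothiocyanate is −1. With an overall charge of −3 the yttrium centre must be in the +3 oxidation state.
Group 3 minus oxidation state 3 gives a d⁰ configuration.
With 6 monodentate ligands the coordination number is 6.
Six donors around a single metal centre give an octahedral coordination sphere.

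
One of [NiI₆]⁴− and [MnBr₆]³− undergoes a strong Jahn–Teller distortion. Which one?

[NiI₆]⁴−: Ligand charges: each iodide is −1. With an overall charge of −4 the nickel centre must be in the +2 oxidation state. Ni sits in group 10, so the d-electron count is 10 − 2 = 8. The d⁸ configuration leaves the e_g set evenly filled (or empty) — no strong Jahn–Teller driving force.
[MnBr₆]³−: Summing ligand charges against the −3 overall charge gives an oxidation state of +3 for manganese. Manganese is a group-7 element; Mn(III) is therefore d⁴. Bromide is a weak-field ligand for a first-row metal, so the complex is high-spin. The t₂g³e_g¹ (high-spin) configuration has an unevenly filled e_g set; the Jahn–Teller theorem predicts a tetragonal distortion (typically axial elongation) to lift the degeneracy.

[MnBr₆]³−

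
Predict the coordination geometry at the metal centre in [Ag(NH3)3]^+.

Ligand charges: ammonia is neutral. With an overall charge of +1 the silver centre must be in the +1 oxidation state.
Ag sits in group 11, so the d-electron count is 11 − 1 = 10.
Coordination number: 3.
Three ligands around a d¹⁰ centre minimise repulsion in a trigonal-planar arrangement.

trigonal planar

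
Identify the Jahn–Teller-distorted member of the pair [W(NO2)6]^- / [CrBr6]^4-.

[W(NO2)6]^-: Each nitro (N-bound nitrite) is −1; balancing the −1 overall charge requires W(V). W sits in group 6, so the d-electron count is 6 − 5 = 1. The d¹ configuration leaves the e_g set evenly filled (or empty) — no strong Jahn–Teller driving force.
[CrBr6]^4-: Summing ligand charges against the −4 overall charge gives an oxidation state of +2 for chromium. Cr sits in group 6, so the d-electron count is 6 − 2 = 4. Bromide is a weak-field ligand for a first-row metal, so the complex is high-spin. The t₂g³e_g¹ (high-spin) configuration has an unevenly filled e_g set; the Jahn–Teller theorem predicts a tetragonal distortion (typically axial elongation) to lift the degeneracy.

[CrBr6]^4-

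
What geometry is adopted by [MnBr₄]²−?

Summing ligand charges against the −2 overall charge gives an oxidation state of +2 for manganese.
Manganese is a group-7 element; Mn(II) is therefore d⁵.
Coordination number: 4.
Bromide is a weak-field ligand.
A high-spin d⁵ ion has zero CFSE in either geometry, so four ligands adopt the sterically favoured tetrahedral geometry.

tetrahedral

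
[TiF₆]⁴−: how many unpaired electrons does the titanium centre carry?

2 unpaired electrons

Ligand charges: each fluoride is −1. With an overall charge of −4 the titanium centre must be in the +2 oxidation state.
Ti sits in group 4, so the d-electron count is 4 − 2 = 2.
In an octahedral field the d² configuration is t₂g²e_g⁰ (only one arrangement possible), giving 2 unpaired electrons.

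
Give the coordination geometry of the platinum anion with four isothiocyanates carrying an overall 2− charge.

Each isothiocyanate is −1; balancing the −2 overall charge requires Pt(II).
Group 10 minus oxidation state 2 gives a d⁸ configuration.
With 4 monodentate ligands the coordination number is 4.
A 5d d⁸ ion has a large crystal-field splitting; square planar leaves the high-energy d_{x²−y²} orbital empty and maximises CFSE.

square planar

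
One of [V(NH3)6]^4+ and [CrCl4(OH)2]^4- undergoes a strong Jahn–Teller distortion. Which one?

[V(NH3)6]^4+: Ammonia is neutral; balancing the +4 overall charge requires V(IV). V sits in group 5, so the d-electron count is 5 − 4 = 1. The d¹ configuration leaves the e_g set evenly filled (or empty) — no strong Jahn–Teller driving force.
[CrCl4(OH)2]^4-: Each chloride is −1; each hydroxide is −1; balancing the −4 overall charge requires Cr(II). Cr sits in group 6, so the d-electron count is 6 − 2 = 4. Chloride and hydroxide are weak-field ligands for a first-row metal, so the complex is high-spin. The t₂g³e_g¹ (high-spin) configuration has an unevenly filled e_g set; the Jahn–Teller theorem predicts a tetragonal distortion (typically axial elongation) to lift the degeneracy.

[CrCl4(OH)2]^4-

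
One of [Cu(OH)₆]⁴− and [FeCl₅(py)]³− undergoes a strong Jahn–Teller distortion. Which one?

[Cu(OH)₆]⁴−

[Cu(OH)₆]⁴−: Each hydroxide is −1; balancing the −4 overall charge requires Cu(II). Cu sits in group 11, so the d-electron count is 11 − 2 = 9. The t₂g⁶e_g³ configuration has an unevenly filled e_g set; the Jahn–Teller theorem predicts a tetragonal distortion (typically axial elongation) to lift the degeneracy.
[FeCl₅(py)]³−: Ligand charges: each chloride is −1; pyridine is neutral. With an overall charge of −3 the iron centre must be in the +2 oxidation state. Group 8 minus oxidation state 2 gives a d⁶ configuration. Chloride is a weak-field ligand for a first-row metal, so the complex is high-spin. The d⁶ configuration leaves the e_g set evenly filled (or empty) — no strong Jahn–Teller driving force.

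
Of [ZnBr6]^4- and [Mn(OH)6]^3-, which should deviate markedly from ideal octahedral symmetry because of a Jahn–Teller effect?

[Mn(OH)6]^3-

[ZnBr6]^4-: Each bromide is −1; balancing the −4 overall charge requires Zn(II). Zn sits in group 12, so the d-electron count is 12 − 2 = 10. The d¹⁰ configuration leaves the e_g set evenly filled (or empty) — no strong Jahn–Teller driving force.
[Mn(OH)6]^3-: Summing ligand charges against the −3 overall charge gives an oxidation state of +3 for manganese. Manganese is a group-7 element; Mn(III) is therefore d⁴. Hydroxide is a weak-field ligand for a first-row metal, so the complex is high-spin. The t₂g³e_g¹ (high-spin) configuration has an unevenly filled e_g set; the Jahn–Teller theorem predicts a tetragonal distortion (typically axial elongation) to lift the degeneracy.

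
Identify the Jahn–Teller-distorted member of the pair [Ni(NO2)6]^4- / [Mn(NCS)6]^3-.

[Mn(NCS)6]^3-

[Ni(NO2)6]^4-: Each nitro (N-bound nitrite) is −1; balancing the −4 overall charge requires Ni(II). Group 10 minus oxidation state 2 gives a d⁸ configuration. The d⁸ configuration leaves the e_g set evenly filled (or empty) — no strong Jahn–Teller driving force.
[Mn(NCS)6]^3-: Each isothiocyanate is −1; balancing the −3 overall charge requires Mn(III). Manganese is a group-7 element; Mn(III) is therefore d⁴. Isothiocyanate is a weak-field ligand for a first-row metal, so the complex is high-spin. The t₂g³e_g¹ (high-spin) configuration has an unevenly filled e_g set; the Jahn–Teller theorem predicts a tetragonal distortion (typically axial elongation) to lift the degeneracy.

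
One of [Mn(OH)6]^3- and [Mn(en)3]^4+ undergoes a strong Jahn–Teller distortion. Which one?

[Mn(OH)6]^3-: Each hydroxide is −1; balancing the −3 overall charge requires Mn(III). Group 7 minus oxidation state 3 gives a d⁴ configuration. Hydroxide is a weak-field ligand for a first-row metal, so the complex is high-spin. The t₂g³e_g¹ (high-spin) configuration has an unevenly filled e_g set; the Jahn–Teller theorem predicts a tetragonal distortion (typically axial elongation) to lift the degeneracy.
[Mn(en)3]^4+: Summing ligand charges against the +4 overall charge gives an oxidation state of +4 for manganese. Group 7 minus oxidation state 4 gives a d³ configuration. The d³ configuration leaves the e_g set evenly filled (or empty) — no strong Jahn–Teller driving force.

[Mn(OH)6]^3-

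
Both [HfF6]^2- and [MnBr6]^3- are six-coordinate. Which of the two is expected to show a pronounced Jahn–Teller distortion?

[MnBr6]^3-

[HfF6]^2-: Ligand charges: each fluoride is −1. With an overall charge of −2 the hafnium centre must be in the +4 oxidation state. Hafnium is a group-4 element; Hf(IV) is therefore d⁰. The d⁰ configuration leaves the e_g set evenly filled (or empty) — no strong Jahn–Teller driving force.
[MnBr6]^3-: Ligand charges: each bromide is −1. With an overall charge of −3 the manganese centre must be in the +3 oxidation state. Manganese is a group-7 element; Mn(III) is therefore d⁴. Bromide is a weak-field ligand for a first-row metal, so the complex is high-spin. The t₂g³e_g¹ (high-spin) configuration has an unevenly filled e_g set; the Jahn–Teller theorem predicts a tetragonal distortion (typically axial elongation) to lift the degeneracy.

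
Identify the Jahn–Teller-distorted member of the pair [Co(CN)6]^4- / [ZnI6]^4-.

[Co(CN)6]^4-

[Co(CN)6]^4-: Each cyanide is −1; balancing the −4 overall charge requires Co(II). Co sits in group 9, so the d-electron count is 9 − 2 = 7. Cyanide is a strong-field ligand (high in the spectrochemical series) for a first-row metal, so the complex is low-spin. The t₂g⁶e_g¹ (low-spin) configuration has an unevenly filled e_g set; the Jahn–Teller theorem predicts a tetragonal distortion (typically axial elongation) to lift the degeneracy.
[ZnI6]^4-: Summing ligand charges against the −4 overall charge gives an oxidation state of +2 for zinc. Zn sits in group 12, so the d-electron count is 12 − 2 = 10. The d¹⁰ configuration leaves the e_g set evenly filled (or empty) — no strong Jahn–Teller driving force.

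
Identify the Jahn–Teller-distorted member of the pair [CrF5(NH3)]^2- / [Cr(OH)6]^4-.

[Cr(OH)6]^4-

[CrF5(NH3)]^2-: Summing ligand charges against the −2 overall charge gives an oxidation state of +3 for chromium. Chromium is a group-6 element; Cr(III) is therefore d³. The d³ configuration leaves the e_g set evenly filled (or empty) — no strong Jahn–Teller driving force.
[Cr(OH)6]^4-: Each hydroxide is −1; balancing the −4 overall charge requires Cr(II). Chromium is a group-6 element; Cr(II) is therefore d⁴. Hydroxide is a weak-field ligand for a first-row metal, so the complex is high-spin. The t₂g³e_g¹ (high-spin) configuration has an unevenly filled e_g set; the Jahn–Teller theorem predicts a tetragonal distortion (typically axial elongation) to lift the degeneracy.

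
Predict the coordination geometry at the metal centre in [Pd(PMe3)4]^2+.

square planar

Ligand charges: trimethylphosphine is neutral. With an overall charge of +2 the palladium centre must be in the +2 oxidation state.
Palladium is a group-10 element; Pd(II) is therefore d⁸.
With 4 monodentate ligands the coordination number is 4.
A 4d d⁸ ion has a large crystal-field splitting; square planar leaves the high-energy d_{x²−y²} orbital empty and maximises CFSE.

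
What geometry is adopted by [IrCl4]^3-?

Ligand charges: each chloride is −1. With an overall charge of −3 the iridium centre must be in the +1 oxidation state.
Group 9 minus oxidation state 1 gives a d⁸ configuration.
With 4 monodentate ligands the coordination number is 4.
A 5d d⁸ ion has a large crystal-field splitting; square planar leaves the high-energy d_{x²−y²} orbital empty and maximises CFSE.

square planar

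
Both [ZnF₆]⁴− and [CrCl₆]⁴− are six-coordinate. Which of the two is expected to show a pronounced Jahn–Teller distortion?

[CrCl₆]⁴−

[ZnF₆]⁴−: Each fluoride is −1; balancing the −4 overall charge requires Zn(II). Group 12 minus oxidation state 2 gives a d¹⁰ configuration. The d¹⁰ configuration leaves the e_g set evenly filled (or empty) — no strong Jahn–Teller driving force.
[CrCl₆]⁴−: Summing ligand charges against the −4 overall charge gives an oxidation state of +2 for chromium. Group 6 minus oxidation state 2 gives a d⁴ configuration. Chloride is a weak-field ligand for a first-row metal, so the complex is high-spin. The t₂g³e_g¹ (high-spin) configuration has an unevenly filled e_g set; the Jahn–Teller theorem predicts a tetragonal distortion (typically axial elongation) to lift the degeneracy.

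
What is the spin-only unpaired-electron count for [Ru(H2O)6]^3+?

1 unpaired electron

Ligand charges: water is neutral. With an overall charge of +3 the ruthenium centre must be in the +3 oxidation state.
Group 8 minus oxidation state 3 gives a d⁵ configuration.
The spin state decides the count: a 4d ion has a large Δₒ and is invariably low-spin.
An octahedral low-spin d⁵ ion is t₂g⁵e_g⁰, giving 1 unpaired electron.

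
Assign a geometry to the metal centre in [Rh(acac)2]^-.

Summing ligand charges against the −1 overall charge gives an oxidation state of +1 for rhodium.
Rhodium is a group-9 element; Rh(I) is therefore d⁸.
Counting donor atoms: 2×acetylacetonate (bidentate) → 4 donors. Coordination number = 4.
A 4d d⁸ ion has a large crystal-field splitting; square planar leaves the high-energy d_{x²−y²} orbital empty and maximises CFSE.

square planar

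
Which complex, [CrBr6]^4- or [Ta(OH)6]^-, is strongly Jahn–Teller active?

[CrBr6]^4-: Each bromide is −1; balancing the −4 overall charge requires Cr(II). Group 6 minus oxidation state 2 gives a d⁴ configuration. Bromide is a weak-field ligand for a first-row metal, so the complex is high-spin. The t₂g³e_g¹ (high-spin) configuration has an unevenly filled e_g set; the Jahn–Teller theorem predicts a tetragonal distortion (typically axial elongation) to lift the degeneracy.
[Ta(OH)6]^-: Summing ligand charges against the −1 overall charge gives an oxidation state of +5 for tantalum. Group 5 minus oxidation state 5 gives a d⁰ configuration. The d⁰ configuration leaves the e_g set evenly filled (or empty) — no strong Jahn–Teller driving force.

[CrBr6]^4-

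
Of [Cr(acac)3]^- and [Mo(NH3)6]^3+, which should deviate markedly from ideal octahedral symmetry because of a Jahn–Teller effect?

[Cr(acac)3]^-: Each acetylacetonate is −1; balancing the −1 overall charge requires Cr(II). Cr sits in group 6, so the d-electron count is 6 − 2 = 4. Acetylacetonate is a weak-field ligand for a first-row metal, so the complex is high-spin. The t₂g³e_g¹ (high-spin) configuration has an unevenly filled e_g set; the Jahn–Teller theorem predicts a tetragonal distortion (typically axial elongation) to lift the degeneracy.
[Mo(NH3)6]^3+: Summing ligand charges against the +3 overall charge gives an oxidation state of +3 for molybdenum. Molybdenum is a group-6 element; Mo(III) is therefore d³. The d³ configuration leaves the e_g set evenly filled (or empty) — no strong Jahn–Teller driving force.

[Cr(acac)3]^-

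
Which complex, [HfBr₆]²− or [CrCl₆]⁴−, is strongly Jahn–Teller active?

[CrCl₆]⁴−

[HfBr₆]²−: Ligand charges: each bromide is −1. With an overall charge of −2 the hafnium centre must be in the +4 oxidation state. Hf sits in group 4, so the d-electron count is 4 − 4 = 0. The d⁰ configuration leaves the e_g set evenly filled (or empty) — no strong Jahn–Teller driving force.
[CrCl₆]⁴−: Summing ligand charges against the −4 overall charge gives an oxidation state of +2 for chromium. Chromium is a group-6 element; Cr(II) is therefore d⁴. Chloride is a weak-field ligand for a first-row metal, so the complex is high-spin. The t₂g³e_g¹ (high-spin) configuration has an unevenly filled e_g set; the Jahn–Teller theorem predicts a tetragonal distortion (typically axial elongation) to lift the degeneracy.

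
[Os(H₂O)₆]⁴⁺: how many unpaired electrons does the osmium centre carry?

2 unpaired electrons

Summing ligand charges against the +4 overall charge gives an oxidation state of +4 for osmium.
Group 8 minus oxidation state 4 gives a d⁴ configuration.
The spin state decides the count: a 5d ion has a large Δₒ and is invariably low-spin.
An octahedral low-spin d⁴ ion is t₂g⁴e_g⁰, giving 2 unpaired electrons.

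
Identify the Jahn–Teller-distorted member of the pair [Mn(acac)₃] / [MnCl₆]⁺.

[Mn(acac)₃]: Each acetylacetonate is −1; balancing the 0 overall charge requires Mn(III). Mn sits in group 7, so the d-electron count is 7 − 3 = 4. Acetylacetonate is a weak-field ligand for a first-row metal, so the complex is high-spin. The t₂g³e_g¹ (high-spin) configuration has an unevenly filled e_g set; the Jahn–Teller theorem predicts a tetragonal distortion (typically axial elongation) to lift the degeneracy.
[MnCl₆]⁺: Each chloride is −1; balancing the +1 overall charge requires Mn(VII). Group 7 minus oxidation state 7 gives a d⁰ configuration. The d⁰ configuration leaves the e_g set evenly filled (or empty) — no strong Jahn–Teller driving force.

[Mn(acac)₃]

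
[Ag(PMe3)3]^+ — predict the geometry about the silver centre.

trigonal planar

Trimethylphosphine is neutral; balancing the +1 overall charge requires Ag(I).
Silver is a group-11 element; Ag(I) is therefore d¹⁰.
With 3 monodentate ligands the coordination number is 3.
Three ligands around a d¹⁰ centre minimise repulsion in a trigonal-planar arrangement.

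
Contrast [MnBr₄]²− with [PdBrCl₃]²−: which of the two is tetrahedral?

For [MnBr₄]²−: Summing ligand charges against the −2 overall charge gives an oxidation state of +2 for manganese. Manganese is a group-7 element; Mn(II) is therefore d⁵. A high-spin d⁵ ion has zero CFSE in either geometry, so four ligands adopt the sterically favoured tetrahedral geometry. → tetrahedral.
For [PdBrCl₃]²−: Ligand charges: each bromide is −1; each chloride is −1. With an overall charge of −2 the palladium centre must be in the +2 oxidation state. Group 10 minus oxidation state 2 gives a d⁸ configuration. A 4d d⁸ ion has a large crystal-field splitting; square planar leaves the high-energy d_{x²−y²} orbital empty and maximises CFSE. → square planar.

[MnBr₄]²−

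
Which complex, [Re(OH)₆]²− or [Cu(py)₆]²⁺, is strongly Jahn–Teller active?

[Cu(py)₆]²⁺

[Re(OH)₆]²−: Ligand charges: each hydroxide is −1. With an overall charge of −2 the rhenium centre must be in the +4 oxidation state. Group 7 minus oxidation state 4 gives a d³ configuration. The d³ configuration leaves the e_g set evenly filled (or empty) — no strong Jahn–Teller driving force.
[Cu(py)₆]²⁺: Summing ligand charges against the +2 overall charge gives an oxidation state of +2 for copper. Group 11 minus oxidation state 2 gives a d⁹ configuration. The t₂g⁶e_g³ configuration has an unevenly filled e_g set; the Jahn–Teller theorem predicts a tetragonal distortion (typically axial elongation) to lift the degeneracy.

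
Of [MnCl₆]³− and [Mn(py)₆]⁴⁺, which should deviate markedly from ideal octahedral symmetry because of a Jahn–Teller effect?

[MnCl₆]³−: Each chloride is −1; balancing the −3 overall charge requires Mn(III). Mn sits in group 7, so the d-electron count is 7 − 3 = 4. Chloride is a weak-field ligand for a first-row metal, so the complex is high-spin. The t₂g³e_g¹ (high-spin) configuration has an unevenly filled e_g set; the Jahn–Teller theorem predicts a tetragonal distortion (typically axial elongation) to lift the degeneracy.
[Mn(py)₆]⁴⁺: Summing ligand charges against the +4 overall charge gives an oxidation state of +4 for manganese. Mn sits in group 7, so the d-electron count is 7 − 4 = 3. The d³ configuration leaves the e_g set evenly filled (or empty) — no strong Jahn–Teller driving force.

[MnCl₆]³−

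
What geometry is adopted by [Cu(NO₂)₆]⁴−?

Summing ligand charges against the −4 overall charge gives an oxidation state of +2 for copper.
Cu sits in group 11, so the d-electron count is 11 − 2 = 9.
With 6 monodentate ligands the coordination number is 6.
Six donors around a single metal centre give an octahedral coordination sphere.

octahedral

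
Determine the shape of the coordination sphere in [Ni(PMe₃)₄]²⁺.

Summing ligand charges against the +2 overall charge gives an oxidation state of +2 for nickel.
Group 10 minus oxidation state 2 gives a d⁸ configuration.
Coordination number: 4.
Trimethylphosphine is a strong-field ligand (high in the spectrochemical series).
A 3d d⁸ ion with strong-field ligands gains enough CFSE to favour square planar over tetrahedral.

square planar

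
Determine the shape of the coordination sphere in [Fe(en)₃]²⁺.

octahedral

Ethylenediamine is neutral; balancing the +2 overall charge requires Fe(II).
Iron is a group-8 element; Fe(II) is therefore d⁶.
Counting donor atoms: 3×ethylenediamine (bidentate) → 6 donors. Coordination number = 6.
Six donors around a single metal centre give an octahedral coordination sphere.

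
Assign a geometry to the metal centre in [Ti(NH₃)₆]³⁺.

octahedral

Ligand charges: ammonia is neutral. With an overall charge of +3 the titanium centre must be in the +3 oxidation state.
Group 4 minus oxidation state 3 gives a d¹ configuration.
With 6 monodentate ligands the coordination number is 6.
Six donors around a single metal centre give an octahedral coordination sphere.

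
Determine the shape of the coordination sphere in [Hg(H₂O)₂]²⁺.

Summing ligand charges against the +2 overall charge gives an oxidation state of +2 for mercury.
Hg sits in group 12, so the d-electron count is 12 − 2 = 10.
With 2 monodentate ligands the coordination number is 2.
A d¹⁰ ion with only two ligands adopts a linear arrangement (sp hybridisation; no CFSE preference).

linear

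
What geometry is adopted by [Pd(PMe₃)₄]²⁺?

square planar

Ligand charges: trimethylphosphine is neutral. With an overall charge of +2 the palladium centre must be in the +2 oxidation state.
Palladium is a group-10 element; Pd(II) is therefore d⁸.
Coordination number: 4.
A 4d d⁸ ion has a large crystal-field splitting; square planar leaves the high-energy d_{x²−y²} orbital empty and maximises CFSE.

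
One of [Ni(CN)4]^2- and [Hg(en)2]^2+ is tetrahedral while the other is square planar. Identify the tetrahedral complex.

[Hg(en)2]^2+

For [Ni(CN)4]^2-: Ligand charges: each cyanide is −1. With an overall charge of −2 the nickel centre must be in the +2 oxidation state. Nickel is a group-10 element; Ni(II) is therefore d⁸. Cyanide is a strong-field ligand (high in the spectrochemical series). A 3d d⁸ ion with strong-field ligands gains enough CFSE to favour square planar over tetrahedral. → square planar.
For [Hg(en)2]^2+: Ethylenediamine is neutral; balancing the +2 overall charge requires Hg(II). Mercury is a group-12 element; Hg(II) is therefore d¹⁰. A d¹⁰ ion has no crystal-field stabilisation preference between square planar and tetrahedral, so four ligands adopt the sterically favoured tetrahedral geometry. → tetrahedral.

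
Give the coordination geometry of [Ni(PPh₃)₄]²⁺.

square planar

Ligand charges: triphenylphosphine is neutral. With an overall charge of +2 the nickel centre must be in the +2 oxidation state.
Group 10 minus oxidation state 2 gives a d⁸ configuration.
With 4 monodentate ligands the coordination number is 4.
Triphenylphosphine is a strong-field ligand (high in the spectrochemical series).
A 3d d⁸ ion with strong-field ligands gains enough CFSE to favour square planar over tetrahedral.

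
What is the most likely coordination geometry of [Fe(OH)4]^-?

tetrahedral

Each hydroxide is −1; balancing the −1 overall charge requires Fe(III).
Group 8 minus oxidation state 3 gives a d⁵ configuration.
With 4 monodentate ligands the coordination number is 4.
Hydroxide is a weak-field ligand.
A high-spin d⁵ ion has zero CFSE in either geometry, so four ligands adopt the sterically favoured tetrahedral geometry.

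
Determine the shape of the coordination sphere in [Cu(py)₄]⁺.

Ligand charges: pyridine is neutral. With an overall charge of +1 the copper centre must be in the +1 oxidation state.
Group 11 minus oxidation state 1 gives a d¹⁰ configuration.
With 4 monodentate ligands the coordination number is 4.
A d¹⁰ ion has no crystal-field stabilisation preference between square planar and tetrahedral, so four ligands adopt the sterically favoured tetrahedral geometry.

tetrahedral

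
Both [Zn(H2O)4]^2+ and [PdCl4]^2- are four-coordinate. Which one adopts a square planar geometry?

[PdCl4]^2-

For [Zn(H2O)4]^2+: Ligand charges: water is neutral. With an overall charge of +2 the zinc centre must be in the +2 oxidation state. Group 12 minus oxidation state 2 gives a d¹⁰ configuration. A d¹⁰ ion has no crystal-field stabilisation preference between square planar and tetrahedral, so four ligands adopt the sterically favoured tetrahedral geometry. → tetrahedral.
For [PdCl4]^2-: Summing ligand charges against the −2 overall charge gives an oxidation state of +2 for palladium. Palladium is a group-10 element; Pd(II) is therefore d⁸. A 4d d⁸ ion has a large crystal-field splitting; square planar leaves the high-energy d_{x²−y²} orbital empty and maximises CFSE. → square planar.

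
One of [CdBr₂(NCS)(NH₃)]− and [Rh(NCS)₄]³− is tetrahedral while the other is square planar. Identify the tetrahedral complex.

For [CdBr₂(NCS)(NH₃)]−: Each bromide is −1; each isothiocyanate is −1; ammonia is neutral; balancing the −1 overall charge requires Cd(II). Cadmium is a group-12 element; Cd(II) is therefore d¹⁰. A d¹⁰ ion has no crystal-field stabilisation preference between square planar and tetrahedral, so four ligands adopt the sterically favoured tetrahedral geometry. → tetrahedral.
For [Rh(NCS)₄]³−: Summing ligand charges against the −3 overall charge gives an oxidation state of +1 for rhodium. Group 9 minus oxidation state 1 gives a d⁸ configuration. A 4d d⁸ ion has a large crystal-field splitting; square planar leaves the high-energy d_{x²−y²} orbital empty and maximises CFSE. → square planar.

[CdBr₂(NCS)(NH₃)]−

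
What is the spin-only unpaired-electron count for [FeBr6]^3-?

Each bromide is −1; balancing the −3 overall charge requires Fe(III).
Fe sits in group 8, so the d-electron count is 8 − 3 = 5.
The spin state decides the count: Bromide is a weak-field ligand for a first-row metal, so the complex is high-spin.
An octahedral high-spin d⁵ ion is t₂g³e_g², giving 5 unpaired electrons.

5 unpaired electrons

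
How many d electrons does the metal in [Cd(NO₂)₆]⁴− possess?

Summing ligand charges against the −4 overall charge gives an oxidation state of +2 for cadmium.
Cadmium is a group-12 element; Cd(II) is therefore d¹⁰.

d¹⁰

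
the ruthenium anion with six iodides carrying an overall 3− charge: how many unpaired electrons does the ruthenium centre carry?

Ligand charges: each iodide is −1. With an overall charge of −3 the ruthenium centre must be in the +3 oxidation state.
Ru sits in group 8, so the d-electron count is 8 − 3 = 5.
The spin state decides the count: a 4d ion has a large Δₒ and is invariably low-spin.
An octahedral low-spin d⁵ ion is t₂g⁵e_g⁰, giving 1 unpaired electron.

1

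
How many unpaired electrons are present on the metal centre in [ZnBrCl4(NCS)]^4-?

Summing ligand charges against the −4 overall charge gives an oxidation state of +2 for zinc.
Group 12 minus oxidation state 2 gives a d¹⁰ configuration.
In an octahedral field the d¹⁰ configuration is t₂g⁶e_g⁴, giving 0 unpaired electrons.

0 unpaired electrons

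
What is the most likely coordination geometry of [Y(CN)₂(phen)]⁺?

Ligand charges: each cyanide is −1; 1,10-phenanthroline is neutral. With an overall charge of +1 the yttrium centre must be in the +3 oxidation state.
Y sits in group 3, so the d-electron count is 3 − 3 = 0.
Counting donor atoms: 2×cyanide (monodentate) → 2 donors; 1×1,10-phenanthroline (bidentate) → 2 donors. Coordination number = 4.
A d⁰ ion has no crystal-field stabilisation preference between square planar and tetrahedral, so four ligands adopt the sterically favoured tetrahedral geometry.

tetrahedral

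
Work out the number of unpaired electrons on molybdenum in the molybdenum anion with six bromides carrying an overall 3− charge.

Summing ligand charges against the −3 overall charge gives an oxidation state of +3 for molybdenum.
Mo sits in group 6, so the d-electron count is 6 − 3 = 3.
In an octahedral field the d³ configuration is t₂g³e_g⁰ (only one arrangement possible), giving 3 unpaired electrons.

3 unpaired electrons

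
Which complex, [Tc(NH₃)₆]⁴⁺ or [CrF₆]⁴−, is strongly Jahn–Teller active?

[Tc(NH₃)₆]⁴⁺: Ammonia is neutral; balancing the +4 overall charge requires Tc(IV). Technetium is a group-7 element; Tc(IV) is therefore d³. The d³ configuration leaves the e_g set evenly filled (or empty) — no strong Jahn–Teller driving force.
[CrF₆]⁴−: Summing ligand charges against the −4 overall charge gives an oxidation state of +2 for chromium. Group 6 minus oxidation state 2 gives a d⁴ configuration. Fluoride is a weak-field ligand for a first-row metal, so the complex is high-spin. The t₂g³e_g¹ (high-spin) configuration has an unevenly filled e_g set; the Jahn–Teller theorem predicts a tetragonal distortion (typically axial elongation) to lift the degeneracy.

[CrF₆]⁴−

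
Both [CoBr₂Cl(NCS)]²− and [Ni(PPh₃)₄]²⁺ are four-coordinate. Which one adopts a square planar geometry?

[Ni(PPh₃)₄]²⁺

For [CoBr₂Cl(NCS)]²−: Summing ligand charges against the −2 overall charge gives an oxidation state of +2 for cobalt. Co sits in group 9, so the d-electron count is 9 − 2 = 7. For a high-spin 3d d⁷ ion with weak-field ligands the small Δₜ gives little square-planar CFSE advantage, so four ligands adopt the sterically favoured tetrahedral geometry. → tetrahedral.
For [Ni(PPh₃)₄]²⁺: Triphenylphosphine is neutral; balancing the +2 overall charge requires Ni(II). Group 10 minus oxidation state 2 gives a d⁸ configuration. Triphenylphosphine is a strong-field ligand (high in the spectrochemical series). A 3d d⁸ ion with strong-field ligands gains enough CFSE to favour square planar over tetrahedral. → square planar.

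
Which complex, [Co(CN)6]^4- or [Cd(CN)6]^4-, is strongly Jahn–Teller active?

[Co(CN)6]^4-

[Co(CN)6]^4-: Each cyanide is −1; balancing the −4 overall charge requires Co(II). Group 9 minus oxidation state 2 gives a d⁷ configuration. Cyanide is a strong-field ligand (high in the spectrochemical series) for a first-row metal, so the complex is low-spin. The t₂g⁶e_g¹ (low-spin) configuration has an unevenly filled e_g set; the Jahn–Teller theorem predicts a tetragonal distortion (typically axial elongation) to lift the degeneracy.
[Cd(CN)6]^4-: Ligand charges: each cyanide is −1. With an overall charge of −4 the cadmium centre must be in the +2 oxidation state. Cadmium is a group-12 element; Cd(II) is therefore d¹⁰. The d¹⁰ configuration leaves the e_g set evenly filled (or empty) — no strong Jahn–Teller driving force.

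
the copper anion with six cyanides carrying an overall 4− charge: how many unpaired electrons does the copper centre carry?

1 unpaired electron

Ligand charges: each cyanide is −1. With an overall charge of −4 the copper centre must be in the +2 oxidation state.
Group 11 minus oxidation state 2 gives a d⁹ configuration.
In an octahedral field the d⁹ configuration is t₂g⁶e_g³ (only one arrangement possible), giving 1 unpaired electron.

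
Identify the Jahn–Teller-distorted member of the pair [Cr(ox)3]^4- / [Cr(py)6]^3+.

[Cr(ox)3]^4-

[Cr(ox)3]^4-: Each oxalate is −2; balancing the −4 overall charge requires Cr(II). Cr sits in group 6, so the d-electron count is 6 − 2 = 4. Oxalate is a weak-field ligand for a first-row metal, so the complex is high-spin. The t₂g³e_g¹ (high-spin) configuration has an unevenly filled e_g set; the Jahn–Teller theorem predicts a tetragonal distortion (typically axial elongation) to lift the degeneracy.
[Cr(py)6]^3+: Pyridine is neutral; balancing the +3 overall charge requires Cr(III). Group 6 minus oxidation state 3 gives a d³ configuration. The d³ configuration leaves the e_g set evenly filled (or empty) — no strong Jahn–Teller driving force.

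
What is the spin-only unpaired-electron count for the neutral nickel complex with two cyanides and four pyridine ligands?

2

Each cyanide is −1; pyridine is neutral; balancing the 0 overall charge requires Ni(II).
Ni sits in group 10, so the d-electron count is 10 − 2 = 8.
In an octahedral field the d⁸ configuration is t₂g⁶e_g² (only one arrangement possible), giving 2 unpaired electrons.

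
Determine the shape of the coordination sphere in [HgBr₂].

Summing ligand charges against the 0 overall charge gives an oxidation state of +2 for mercury.
Mercury is a group-12 element; Hg(II) is therefore d¹⁰.
With 2 monodentate ligands the coordination number is 2.
A d¹⁰ ion with only two ligands adopts a linear arrangement (sp hybridisation; no CFSE preference).

linear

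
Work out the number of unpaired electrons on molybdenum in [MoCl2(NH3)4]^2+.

2

Ligand charges: each chloride is −1; ammonia is neutral. With an overall charge of +2 the molybdenum centre must be in the +4 oxidation state.
Molybdenum is a group-6 element; Mo(IV) is therefore d².
In an octahedral field the d² configuration is t₂g²e_g⁰ (only one arrangement possible), giving 2 unpaired electrons.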